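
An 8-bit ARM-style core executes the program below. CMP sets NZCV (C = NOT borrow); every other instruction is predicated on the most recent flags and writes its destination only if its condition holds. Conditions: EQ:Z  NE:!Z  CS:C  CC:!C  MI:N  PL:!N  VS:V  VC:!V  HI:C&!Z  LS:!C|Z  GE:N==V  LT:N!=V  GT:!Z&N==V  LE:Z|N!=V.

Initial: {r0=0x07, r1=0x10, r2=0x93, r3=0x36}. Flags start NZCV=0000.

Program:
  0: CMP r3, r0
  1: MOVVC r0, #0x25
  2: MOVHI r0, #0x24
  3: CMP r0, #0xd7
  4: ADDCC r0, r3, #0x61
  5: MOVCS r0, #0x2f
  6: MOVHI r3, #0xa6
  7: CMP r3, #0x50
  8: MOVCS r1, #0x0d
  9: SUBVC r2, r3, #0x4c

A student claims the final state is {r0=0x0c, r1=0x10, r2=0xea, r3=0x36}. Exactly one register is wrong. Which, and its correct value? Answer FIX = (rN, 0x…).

[0] flags=0010 → (cmp)
[1] flags=0010 VC?T → r0=0x25
[2] flags=0010 HI?T → r0=0x24
[3] flags=0000 → (cmp)
[4] flags=0000 CC?T → r0=0x97
[5] flags=0000 CS?F → skip
[6] flags=0000 HI?F → skip
[7] flags=1000 → (cmp)
[8] flags=1000 CS?F → skip
[9] flags=1000 VC?T → r2=0xea

FIX = (r0, 0x97)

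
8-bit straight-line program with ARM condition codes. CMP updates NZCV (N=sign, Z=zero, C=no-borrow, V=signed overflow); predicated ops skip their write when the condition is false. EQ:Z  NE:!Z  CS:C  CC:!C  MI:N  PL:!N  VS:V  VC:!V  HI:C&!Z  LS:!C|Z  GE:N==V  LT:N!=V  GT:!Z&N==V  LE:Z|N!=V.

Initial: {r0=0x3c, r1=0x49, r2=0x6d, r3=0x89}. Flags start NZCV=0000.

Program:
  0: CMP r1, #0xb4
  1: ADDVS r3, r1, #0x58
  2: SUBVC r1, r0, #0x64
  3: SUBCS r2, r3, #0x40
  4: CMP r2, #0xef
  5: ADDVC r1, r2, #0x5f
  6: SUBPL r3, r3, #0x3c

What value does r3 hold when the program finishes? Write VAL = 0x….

VAL = 0x65

[0] flags=1001 → (cmp)
[1] flags=1001 VS?T → r3=0xa1
[2] flags=1001 VC?F → skip
[3] flags=1001 CS?F → skip
[4] flags=0000 → (cmp)
[5] flags=0000 VC?T → r1=0xcc
[6] flags=0000 PL?T → r3=0x65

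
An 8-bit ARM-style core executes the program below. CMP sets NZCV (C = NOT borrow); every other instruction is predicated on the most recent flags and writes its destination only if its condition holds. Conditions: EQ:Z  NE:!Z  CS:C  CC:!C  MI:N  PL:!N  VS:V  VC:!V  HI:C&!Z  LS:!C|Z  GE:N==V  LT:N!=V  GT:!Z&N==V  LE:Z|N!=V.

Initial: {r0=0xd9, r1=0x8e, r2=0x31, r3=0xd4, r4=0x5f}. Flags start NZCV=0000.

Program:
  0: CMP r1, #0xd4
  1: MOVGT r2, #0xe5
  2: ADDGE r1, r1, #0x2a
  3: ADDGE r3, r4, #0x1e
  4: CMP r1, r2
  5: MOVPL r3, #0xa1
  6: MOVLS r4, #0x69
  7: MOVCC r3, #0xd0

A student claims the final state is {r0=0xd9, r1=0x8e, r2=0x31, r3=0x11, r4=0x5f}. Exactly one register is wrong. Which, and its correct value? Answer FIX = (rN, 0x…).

[0] flags=1000 → (cmp)
[1] flags=1000 GT?F → skip
[2] flags=1000 GE?F → skip
[3] flags=1000 GE?F → skip
[4] flags=0011 → (cmp)
[5] flags=0011 PL?T → r3=0xa1
[6] flags=0011 LS?F → skip
[7] flags=0011 CC?F → skip

FIX = (r3, 0xa1)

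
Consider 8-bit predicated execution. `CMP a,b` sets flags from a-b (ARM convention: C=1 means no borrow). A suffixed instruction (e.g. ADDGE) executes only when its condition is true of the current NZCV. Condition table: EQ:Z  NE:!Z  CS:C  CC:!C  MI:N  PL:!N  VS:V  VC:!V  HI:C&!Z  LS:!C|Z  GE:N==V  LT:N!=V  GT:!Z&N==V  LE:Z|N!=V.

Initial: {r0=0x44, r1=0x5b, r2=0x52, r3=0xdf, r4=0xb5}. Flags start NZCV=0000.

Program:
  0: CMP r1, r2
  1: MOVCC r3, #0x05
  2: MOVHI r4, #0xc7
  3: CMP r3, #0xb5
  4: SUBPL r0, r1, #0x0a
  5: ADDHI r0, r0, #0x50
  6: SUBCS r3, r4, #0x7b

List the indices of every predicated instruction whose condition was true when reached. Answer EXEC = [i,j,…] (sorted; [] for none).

0: ✓ CMP  NZCV=0010
1: · MOVCC
2: ✓ MOVHI  r4←0xc7
3: ✓ CMP  NZCV=0010
4: ✓ SUBPL  r0←0x51
5: ✓ ADDHI  r0←0xa1
6: ✓ SUBCS  r3←0x4c

EXEC = [2,4,5,6]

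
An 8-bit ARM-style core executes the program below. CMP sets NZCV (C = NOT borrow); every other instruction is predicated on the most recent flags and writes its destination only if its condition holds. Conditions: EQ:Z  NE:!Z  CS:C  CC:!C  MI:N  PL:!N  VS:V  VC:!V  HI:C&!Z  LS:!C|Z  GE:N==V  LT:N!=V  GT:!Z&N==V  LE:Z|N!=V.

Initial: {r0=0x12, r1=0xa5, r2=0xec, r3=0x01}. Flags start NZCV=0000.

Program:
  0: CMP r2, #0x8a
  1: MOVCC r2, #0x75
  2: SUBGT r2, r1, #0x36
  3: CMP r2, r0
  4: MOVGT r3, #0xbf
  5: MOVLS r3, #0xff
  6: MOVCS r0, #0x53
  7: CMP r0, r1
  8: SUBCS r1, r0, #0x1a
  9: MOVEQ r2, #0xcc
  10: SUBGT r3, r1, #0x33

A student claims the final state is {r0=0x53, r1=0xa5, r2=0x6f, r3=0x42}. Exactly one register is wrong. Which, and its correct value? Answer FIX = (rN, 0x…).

FIX = (r3, 0x72)

[0] flags=0010 → (cmp)
[1] flags=0010 CC?F → skip
[2] flags=0010 GT?T → r2=0x6f
[3] flags=0010 → (cmp)
[4] flags=0010 GT?T → r3=0xbf
[5] flags=0010 LS?F → skip
[6] flags=0010 CS?T → r0=0x53
[7] flags=1001 → (cmp)
[8] flags=1001 CS?F → skip
[9] flags=1001 EQ?F → skip
[10] flags=1001 GT?T → r3=0x72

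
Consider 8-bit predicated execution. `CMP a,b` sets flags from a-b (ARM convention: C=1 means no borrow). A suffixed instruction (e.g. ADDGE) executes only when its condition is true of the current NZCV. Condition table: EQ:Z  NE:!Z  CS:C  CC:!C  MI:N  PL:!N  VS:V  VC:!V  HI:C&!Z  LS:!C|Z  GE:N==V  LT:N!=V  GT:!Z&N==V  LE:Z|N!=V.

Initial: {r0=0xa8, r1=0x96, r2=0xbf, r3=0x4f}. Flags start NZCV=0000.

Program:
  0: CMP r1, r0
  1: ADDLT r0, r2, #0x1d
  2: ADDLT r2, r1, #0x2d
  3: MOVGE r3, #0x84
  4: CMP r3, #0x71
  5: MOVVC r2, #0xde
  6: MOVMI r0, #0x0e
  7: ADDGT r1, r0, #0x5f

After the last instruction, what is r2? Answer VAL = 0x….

[0] flags=1000 → (cmp)
[1] flags=1000 LT?T → r0=0xdc
[2] flags=1000 LT?T → r2=0xc3
[3] flags=1000 GE?F → skip
[4] flags=1000 → (cmp)
[5] flags=1000 VC?T → r2=0xde
[6] flags=1000 MI?T → r0=0x0e
[7] flags=1000 GT?F → skip

VAL = 0xde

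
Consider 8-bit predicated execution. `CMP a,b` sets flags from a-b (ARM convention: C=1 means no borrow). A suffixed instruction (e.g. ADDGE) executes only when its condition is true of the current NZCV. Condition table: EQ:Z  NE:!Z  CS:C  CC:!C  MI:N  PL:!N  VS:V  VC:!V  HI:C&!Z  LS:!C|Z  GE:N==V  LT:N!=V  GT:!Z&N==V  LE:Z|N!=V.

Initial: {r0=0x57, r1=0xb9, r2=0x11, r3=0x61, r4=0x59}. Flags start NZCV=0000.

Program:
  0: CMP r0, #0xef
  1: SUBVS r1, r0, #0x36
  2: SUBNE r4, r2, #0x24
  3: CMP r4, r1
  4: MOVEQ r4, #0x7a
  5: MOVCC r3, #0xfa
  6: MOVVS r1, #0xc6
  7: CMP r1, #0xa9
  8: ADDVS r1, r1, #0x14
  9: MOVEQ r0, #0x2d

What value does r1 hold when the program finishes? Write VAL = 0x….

0: ✓ CMP  NZCV=0000
1: · SUBVS
2: ✓ SUBNE  r4←0xed
3: ✓ CMP  NZCV=0010
4: · MOVEQ
5: · MOVCC
6: · MOVVS
7: ✓ CMP  NZCV=0010
8: · ADDVS
9: · MOVEQ

VAL = 0xb9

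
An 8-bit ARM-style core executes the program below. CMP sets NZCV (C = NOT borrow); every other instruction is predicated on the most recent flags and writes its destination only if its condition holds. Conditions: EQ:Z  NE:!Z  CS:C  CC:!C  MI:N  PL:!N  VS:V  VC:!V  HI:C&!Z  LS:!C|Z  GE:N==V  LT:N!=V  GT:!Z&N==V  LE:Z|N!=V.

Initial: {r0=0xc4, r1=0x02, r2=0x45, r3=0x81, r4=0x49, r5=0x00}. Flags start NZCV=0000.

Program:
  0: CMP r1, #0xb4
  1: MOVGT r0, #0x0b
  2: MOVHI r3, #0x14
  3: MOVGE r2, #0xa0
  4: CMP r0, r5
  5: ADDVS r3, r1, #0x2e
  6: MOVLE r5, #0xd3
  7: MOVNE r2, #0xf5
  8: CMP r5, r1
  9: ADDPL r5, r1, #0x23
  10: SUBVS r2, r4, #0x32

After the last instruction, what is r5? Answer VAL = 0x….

VAL = 0x00

[0] flags=0000 → (cmp)
[1] flags=0000 GT?T → r0=0x0b
[2] flags=0000 HI?F → skip
[3] flags=0000 GE?T → r2=0xa0
[4] flags=0010 → (cmp)
[5] flags=0010 VS?F → skip
[6] flags=0010 LE?F → skip
[7] flags=0010 NE?T → r2=0xf5
[8] flags=1000 → (cmp)
[9] flags=1000 PL?F → skip
[10] flags=1000 VS?F → skip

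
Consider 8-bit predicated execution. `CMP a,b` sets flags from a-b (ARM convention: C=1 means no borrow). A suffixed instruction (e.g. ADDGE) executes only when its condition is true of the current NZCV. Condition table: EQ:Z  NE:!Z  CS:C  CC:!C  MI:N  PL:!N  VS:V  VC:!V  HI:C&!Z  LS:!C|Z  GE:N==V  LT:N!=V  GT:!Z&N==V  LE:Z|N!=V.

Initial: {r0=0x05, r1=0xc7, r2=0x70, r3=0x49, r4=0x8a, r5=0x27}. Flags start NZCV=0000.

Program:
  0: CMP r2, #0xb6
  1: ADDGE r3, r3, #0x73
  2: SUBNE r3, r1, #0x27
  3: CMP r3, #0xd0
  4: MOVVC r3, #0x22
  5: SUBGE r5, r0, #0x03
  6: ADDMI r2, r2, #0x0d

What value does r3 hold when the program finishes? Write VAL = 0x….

0: ✓ CMP  NZCV=1001
1: ✓ ADDGE  r3←0xbc
2: ✓ SUBNE  r3←0xa0
3: ✓ CMP  NZCV=1000
4: ✓ MOVVC  r3←0x22
5: · SUBGE
6: ✓ ADDMI  r2←0x7d

VAL = 0x22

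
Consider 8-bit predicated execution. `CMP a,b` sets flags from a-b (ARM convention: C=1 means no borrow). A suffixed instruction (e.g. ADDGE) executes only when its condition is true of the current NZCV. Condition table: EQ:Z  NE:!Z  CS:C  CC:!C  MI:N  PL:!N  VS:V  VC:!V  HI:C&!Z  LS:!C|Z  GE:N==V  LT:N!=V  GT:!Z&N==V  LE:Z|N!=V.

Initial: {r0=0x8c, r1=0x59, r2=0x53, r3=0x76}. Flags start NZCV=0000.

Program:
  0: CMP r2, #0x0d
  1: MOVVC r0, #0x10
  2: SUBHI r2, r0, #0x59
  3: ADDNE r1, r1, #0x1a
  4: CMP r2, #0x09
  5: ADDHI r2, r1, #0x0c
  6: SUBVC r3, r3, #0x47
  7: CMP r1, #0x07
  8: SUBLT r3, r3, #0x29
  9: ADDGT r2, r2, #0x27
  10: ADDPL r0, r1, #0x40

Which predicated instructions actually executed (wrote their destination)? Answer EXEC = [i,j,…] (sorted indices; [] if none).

[0] flags=0010 → (cmp)
[1] flags=0010 VC?T → r0=0x10
[2] flags=0010 HI?T → r2=0xb7
[3] flags=0010 NE?T → r1=0x73
[4] flags=1010 → (cmp)
[5] flags=1010 HI?T → r2=0x7f
[6] flags=1010 VC?T → r3=0x2f
[7] flags=0010 → (cmp)
[8] flags=0010 LT?F → skip
[9] flags=0010 GT?T → r2=0xa6
[10] flags=0010 PL?T → r0=0xb3

EXEC = [1,2,3,5,6,9,10]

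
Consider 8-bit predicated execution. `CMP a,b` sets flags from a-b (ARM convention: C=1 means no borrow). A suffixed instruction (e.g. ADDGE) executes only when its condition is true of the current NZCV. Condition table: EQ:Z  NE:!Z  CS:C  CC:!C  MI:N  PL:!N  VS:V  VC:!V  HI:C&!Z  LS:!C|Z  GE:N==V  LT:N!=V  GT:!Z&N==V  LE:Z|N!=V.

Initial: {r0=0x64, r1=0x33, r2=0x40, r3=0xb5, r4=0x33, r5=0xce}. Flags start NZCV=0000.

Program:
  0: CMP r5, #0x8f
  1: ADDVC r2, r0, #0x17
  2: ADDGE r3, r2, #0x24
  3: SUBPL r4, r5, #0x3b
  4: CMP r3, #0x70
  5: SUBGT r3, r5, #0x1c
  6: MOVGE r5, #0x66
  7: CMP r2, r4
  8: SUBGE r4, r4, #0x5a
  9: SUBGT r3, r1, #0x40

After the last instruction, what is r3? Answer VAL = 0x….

[0] flags=0010 → (cmp)
[1] flags=0010 VC?T → r2=0x7b
[2] flags=0010 GE?T → r3=0x9f
[3] flags=0010 PL?T → r4=0x93
[4] flags=0011 → (cmp)
[5] flags=0011 GT?F → skip
[6] flags=0011 GE?F → skip
[7] flags=1001 → (cmp)
[8] flags=1001 GE?T → r4=0x39
[9] flags=1001 GT?T → r3=0xf3

VAL = 0xf3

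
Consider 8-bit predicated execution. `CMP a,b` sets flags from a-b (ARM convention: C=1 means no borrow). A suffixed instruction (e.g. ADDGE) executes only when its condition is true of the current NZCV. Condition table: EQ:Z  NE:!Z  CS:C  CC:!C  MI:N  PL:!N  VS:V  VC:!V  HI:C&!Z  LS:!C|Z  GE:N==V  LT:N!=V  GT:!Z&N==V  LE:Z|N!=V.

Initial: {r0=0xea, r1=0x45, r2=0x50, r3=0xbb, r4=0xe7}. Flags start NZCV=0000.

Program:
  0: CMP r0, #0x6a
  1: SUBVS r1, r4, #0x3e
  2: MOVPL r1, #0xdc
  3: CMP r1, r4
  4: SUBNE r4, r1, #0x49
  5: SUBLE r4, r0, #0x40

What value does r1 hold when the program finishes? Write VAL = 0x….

VAL = 0x45

0: ✓ CMP  NZCV=1010
1: · SUBVS
2: · MOVPL
3: ✓ CMP  NZCV=0000
4: ✓ SUBNE  r4←0xfc
5: · SUBLE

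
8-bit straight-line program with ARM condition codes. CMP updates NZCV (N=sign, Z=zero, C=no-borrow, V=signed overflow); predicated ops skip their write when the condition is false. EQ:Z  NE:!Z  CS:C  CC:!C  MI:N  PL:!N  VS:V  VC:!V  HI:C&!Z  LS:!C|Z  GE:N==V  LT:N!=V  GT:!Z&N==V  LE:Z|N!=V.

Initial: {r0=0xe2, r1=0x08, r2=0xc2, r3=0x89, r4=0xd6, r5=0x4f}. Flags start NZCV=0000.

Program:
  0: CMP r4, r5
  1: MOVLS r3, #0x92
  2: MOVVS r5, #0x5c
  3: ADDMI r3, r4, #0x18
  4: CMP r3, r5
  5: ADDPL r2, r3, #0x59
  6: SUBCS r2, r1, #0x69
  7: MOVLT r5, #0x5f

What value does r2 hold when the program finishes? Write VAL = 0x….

0: ✓ CMP  NZCV=1010
1: · MOVLS
2: · MOVVS
3: ✓ ADDMI  r3←0xee
4: ✓ CMP  NZCV=1010
5: · ADDPL
6: ✓ SUBCS  r2←0x9f
7: ✓ MOVLT  r5←0x5f

VAL = 0x9f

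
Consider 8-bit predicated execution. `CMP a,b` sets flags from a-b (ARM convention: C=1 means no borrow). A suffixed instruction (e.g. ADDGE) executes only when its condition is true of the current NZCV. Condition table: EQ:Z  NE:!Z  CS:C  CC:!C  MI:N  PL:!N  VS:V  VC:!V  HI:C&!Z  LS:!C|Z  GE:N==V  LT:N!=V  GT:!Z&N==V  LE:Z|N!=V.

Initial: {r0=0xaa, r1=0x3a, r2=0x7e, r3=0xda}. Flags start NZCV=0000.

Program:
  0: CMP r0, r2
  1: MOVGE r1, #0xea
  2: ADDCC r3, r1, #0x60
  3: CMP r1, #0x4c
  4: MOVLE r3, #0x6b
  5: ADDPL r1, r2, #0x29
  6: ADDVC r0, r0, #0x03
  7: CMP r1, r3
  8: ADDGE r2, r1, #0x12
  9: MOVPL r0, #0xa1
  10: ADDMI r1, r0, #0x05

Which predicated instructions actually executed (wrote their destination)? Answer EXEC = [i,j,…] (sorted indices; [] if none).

0: ✓ CMP  NZCV=0011
1: · MOVGE
2: · ADDCC
3: ✓ CMP  NZCV=1000
4: ✓ MOVLE  r3←0x6b
5: · ADDPL
6: ✓ ADDVC  r0←0xad
7: ✓ CMP  NZCV=1000
8: · ADDGE
9: · MOVPL
10: ✓ ADDMI  r1←0xb2

EXEC = [4,6,10]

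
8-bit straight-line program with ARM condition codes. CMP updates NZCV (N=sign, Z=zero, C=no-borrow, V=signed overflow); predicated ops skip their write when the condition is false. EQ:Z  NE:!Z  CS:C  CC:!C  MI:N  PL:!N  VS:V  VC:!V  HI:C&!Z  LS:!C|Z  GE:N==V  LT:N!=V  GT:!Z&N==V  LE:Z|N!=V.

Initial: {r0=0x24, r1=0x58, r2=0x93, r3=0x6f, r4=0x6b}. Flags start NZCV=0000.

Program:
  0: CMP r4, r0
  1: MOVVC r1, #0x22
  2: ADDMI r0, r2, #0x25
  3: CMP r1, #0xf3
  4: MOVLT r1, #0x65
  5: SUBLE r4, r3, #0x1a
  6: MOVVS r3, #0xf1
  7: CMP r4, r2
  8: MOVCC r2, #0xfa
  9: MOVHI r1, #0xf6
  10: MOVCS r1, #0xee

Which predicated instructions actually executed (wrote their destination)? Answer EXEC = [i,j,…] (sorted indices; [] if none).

[0] flags=0010 → (cmp)
[1] flags=0010 VC?T → r1=0x22
[2] flags=0010 MI?F → skip
[3] flags=0000 → (cmp)
[4] flags=0000 LT?F → skip
[5] flags=0000 LE?F → skip
[6] flags=0000 VS?F → skip
[7] flags=1001 → (cmp)
[8] flags=1001 CC?T → r2=0xfa
[9] flags=1001 HI?F → skip
[10] flags=1001 CS?F → skip

EXEC = [1,8]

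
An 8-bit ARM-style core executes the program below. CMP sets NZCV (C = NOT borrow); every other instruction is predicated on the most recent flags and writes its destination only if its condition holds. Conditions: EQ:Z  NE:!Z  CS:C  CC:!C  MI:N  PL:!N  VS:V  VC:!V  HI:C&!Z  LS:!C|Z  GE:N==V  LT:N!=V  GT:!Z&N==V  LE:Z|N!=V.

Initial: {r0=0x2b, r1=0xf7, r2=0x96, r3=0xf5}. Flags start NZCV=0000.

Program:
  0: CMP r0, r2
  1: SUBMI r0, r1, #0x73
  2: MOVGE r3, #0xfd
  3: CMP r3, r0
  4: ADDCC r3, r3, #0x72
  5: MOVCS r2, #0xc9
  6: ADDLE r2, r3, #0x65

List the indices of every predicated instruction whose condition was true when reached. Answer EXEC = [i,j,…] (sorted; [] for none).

[0] flags=1001 → (cmp)
[1] flags=1001 MI?T → r0=0x84
[2] flags=1001 GE?T → r3=0xfd
[3] flags=0010 → (cmp)
[4] flags=0010 CC?F → skip
[5] flags=0010 CS?T → r2=0xc9
[6] flags=0010 LE?F → skip

EXEC = [1,2,5]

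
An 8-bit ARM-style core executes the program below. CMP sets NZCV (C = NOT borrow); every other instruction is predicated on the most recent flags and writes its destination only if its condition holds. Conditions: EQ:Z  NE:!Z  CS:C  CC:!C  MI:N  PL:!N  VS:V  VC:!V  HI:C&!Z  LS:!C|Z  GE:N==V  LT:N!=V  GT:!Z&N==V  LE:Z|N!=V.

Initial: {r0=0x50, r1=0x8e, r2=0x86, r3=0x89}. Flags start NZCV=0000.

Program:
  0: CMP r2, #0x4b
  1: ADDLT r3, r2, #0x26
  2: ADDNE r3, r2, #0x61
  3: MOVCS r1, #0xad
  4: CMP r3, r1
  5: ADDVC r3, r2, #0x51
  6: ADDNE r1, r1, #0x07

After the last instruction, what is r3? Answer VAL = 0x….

[0] flags=0011 → (cmp)
[1] flags=0011 LT?T → r3=0xac
[2] flags=0011 NE?T → r3=0xe7
[3] flags=0011 CS?T → r1=0xad
[4] flags=0010 → (cmp)
[5] flags=0010 VC?T → r3=0xd7
[6] flags=0010 NE?T → r1=0xb4

VAL = 0xd7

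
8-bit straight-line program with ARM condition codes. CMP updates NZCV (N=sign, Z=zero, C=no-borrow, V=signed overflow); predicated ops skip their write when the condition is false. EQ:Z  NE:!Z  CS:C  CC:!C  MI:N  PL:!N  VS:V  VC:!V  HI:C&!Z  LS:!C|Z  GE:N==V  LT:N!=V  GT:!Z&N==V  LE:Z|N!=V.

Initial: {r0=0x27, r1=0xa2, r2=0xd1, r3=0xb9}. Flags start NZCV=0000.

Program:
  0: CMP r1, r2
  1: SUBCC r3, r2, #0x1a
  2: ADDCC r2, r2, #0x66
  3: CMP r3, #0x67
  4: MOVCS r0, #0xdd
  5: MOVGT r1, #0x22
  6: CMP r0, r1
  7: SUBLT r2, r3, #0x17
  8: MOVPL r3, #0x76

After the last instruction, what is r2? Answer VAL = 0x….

0: ✓ CMP  NZCV=1000
1: ✓ SUBCC  r3←0xb7
2: ✓ ADDCC  r2←0x37
3: ✓ CMP  NZCV=0011
4: ✓ MOVCS  r0←0xdd
5: · MOVGT
6: ✓ CMP  NZCV=0010
7: · SUBLT
8: ✓ MOVPL  r3←0x76

VAL = 0x37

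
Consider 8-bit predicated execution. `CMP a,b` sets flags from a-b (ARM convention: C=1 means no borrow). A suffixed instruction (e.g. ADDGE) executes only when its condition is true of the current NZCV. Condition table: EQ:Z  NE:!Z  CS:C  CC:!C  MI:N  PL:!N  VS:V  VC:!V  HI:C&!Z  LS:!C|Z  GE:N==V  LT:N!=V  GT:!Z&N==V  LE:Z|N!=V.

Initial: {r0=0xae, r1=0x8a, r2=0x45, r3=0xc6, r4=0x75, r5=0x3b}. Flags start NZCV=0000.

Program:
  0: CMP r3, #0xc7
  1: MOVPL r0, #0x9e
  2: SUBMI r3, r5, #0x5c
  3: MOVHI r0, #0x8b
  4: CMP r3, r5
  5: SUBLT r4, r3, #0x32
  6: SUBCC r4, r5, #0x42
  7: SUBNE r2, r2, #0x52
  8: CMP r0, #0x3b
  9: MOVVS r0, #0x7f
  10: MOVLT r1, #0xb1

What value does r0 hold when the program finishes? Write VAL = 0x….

VAL = 0x7f

[0] flags=1000 → (cmp)
[1] flags=1000 PL?F → skip
[2] flags=1000 MI?T → r3=0xdf
[3] flags=1000 HI?F → skip
[4] flags=1010 → (cmp)
[5] flags=1010 LT?T → r4=0xad
[6] flags=1010 CC?F → skip
[7] flags=1010 NE?T → r2=0xf3
[8] flags=0011 → (cmp)
[9] flags=0011 VS?T → r0=0x7f
[10] flags=0011 LT?T → r1=0xb1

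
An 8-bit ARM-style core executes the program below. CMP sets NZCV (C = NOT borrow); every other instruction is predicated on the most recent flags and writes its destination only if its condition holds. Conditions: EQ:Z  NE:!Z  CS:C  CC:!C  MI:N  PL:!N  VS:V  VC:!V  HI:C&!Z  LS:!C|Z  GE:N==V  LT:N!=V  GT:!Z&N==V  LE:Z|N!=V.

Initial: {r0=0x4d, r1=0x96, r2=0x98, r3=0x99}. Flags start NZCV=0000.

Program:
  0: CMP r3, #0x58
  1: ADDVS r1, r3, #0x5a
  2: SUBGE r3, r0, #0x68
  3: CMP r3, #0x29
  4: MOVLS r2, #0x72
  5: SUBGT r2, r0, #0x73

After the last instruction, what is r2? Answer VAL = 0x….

0: ✓ CMP  NZCV=0011
1: ✓ ADDVS  r1←0xf3
2: · SUBGE
3: ✓ CMP  NZCV=0011
4: · MOVLS
5: · SUBGT

VAL = 0x98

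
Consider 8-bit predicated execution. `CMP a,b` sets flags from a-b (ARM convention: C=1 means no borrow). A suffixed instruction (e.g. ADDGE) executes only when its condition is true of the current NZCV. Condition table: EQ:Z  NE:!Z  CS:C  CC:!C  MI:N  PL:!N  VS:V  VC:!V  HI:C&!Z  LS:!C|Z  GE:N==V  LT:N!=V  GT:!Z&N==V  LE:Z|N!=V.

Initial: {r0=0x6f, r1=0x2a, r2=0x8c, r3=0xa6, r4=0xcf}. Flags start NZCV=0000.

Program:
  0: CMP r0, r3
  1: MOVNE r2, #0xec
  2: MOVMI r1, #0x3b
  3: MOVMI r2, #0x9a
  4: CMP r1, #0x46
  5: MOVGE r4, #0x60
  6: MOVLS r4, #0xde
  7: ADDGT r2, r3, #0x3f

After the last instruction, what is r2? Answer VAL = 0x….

VAL = 0x9a

0: ✓ CMP  NZCV=1001
1: ✓ MOVNE  r2←0xec
2: ✓ MOVMI  r1←0x3b
3: ✓ MOVMI  r2←0x9a
4: ✓ CMP  NZCV=1000
5: · MOVGE
6: ✓ MOVLS  r4←0xde
7: · ADDGT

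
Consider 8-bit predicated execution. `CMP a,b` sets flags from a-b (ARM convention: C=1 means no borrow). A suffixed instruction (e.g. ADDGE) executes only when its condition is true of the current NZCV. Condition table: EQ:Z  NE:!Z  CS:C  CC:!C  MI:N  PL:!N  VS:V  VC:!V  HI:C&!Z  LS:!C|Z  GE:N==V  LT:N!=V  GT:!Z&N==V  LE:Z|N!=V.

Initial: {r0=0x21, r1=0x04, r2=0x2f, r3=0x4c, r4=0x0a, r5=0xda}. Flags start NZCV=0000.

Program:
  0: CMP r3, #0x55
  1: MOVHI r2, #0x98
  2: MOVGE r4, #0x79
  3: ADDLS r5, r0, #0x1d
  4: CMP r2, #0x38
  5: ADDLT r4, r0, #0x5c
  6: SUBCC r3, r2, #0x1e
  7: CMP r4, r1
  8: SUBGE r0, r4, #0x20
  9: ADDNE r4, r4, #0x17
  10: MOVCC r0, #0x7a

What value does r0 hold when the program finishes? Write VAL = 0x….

VAL = 0x5d

[0] flags=1000 → (cmp)
[1] flags=1000 HI?F → skip
[2] flags=1000 GE?F → skip
[3] flags=1000 LS?T → r5=0x3e
[4] flags=1000 → (cmp)
[5] flags=1000 LT?T → r4=0x7d
[6] flags=1000 CC?T → r3=0x11
[7] flags=0010 → (cmp)
[8] flags=0010 GE?T → r0=0x5d
[9] flags=0010 NE?T → r4=0x94
[10] flags=0010 CC?F → skip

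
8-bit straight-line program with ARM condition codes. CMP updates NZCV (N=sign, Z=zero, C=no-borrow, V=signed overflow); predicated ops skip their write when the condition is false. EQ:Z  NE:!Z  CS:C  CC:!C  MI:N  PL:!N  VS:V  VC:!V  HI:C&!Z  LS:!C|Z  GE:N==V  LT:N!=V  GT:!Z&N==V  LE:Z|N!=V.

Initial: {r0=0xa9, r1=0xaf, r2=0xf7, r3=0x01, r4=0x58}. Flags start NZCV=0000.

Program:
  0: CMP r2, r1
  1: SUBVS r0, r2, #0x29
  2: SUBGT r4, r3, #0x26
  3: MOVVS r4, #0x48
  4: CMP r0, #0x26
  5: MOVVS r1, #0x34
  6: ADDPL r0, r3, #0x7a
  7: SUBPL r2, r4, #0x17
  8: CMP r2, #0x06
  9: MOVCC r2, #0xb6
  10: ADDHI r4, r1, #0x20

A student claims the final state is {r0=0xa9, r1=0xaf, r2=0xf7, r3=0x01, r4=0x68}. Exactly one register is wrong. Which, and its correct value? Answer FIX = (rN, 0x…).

[0] flags=0010 → (cmp)
[1] flags=0010 VS?F → skip
[2] flags=0010 GT?T → r4=0xdb
[3] flags=0010 VS?F → skip
[4] flags=1010 → (cmp)
[5] flags=1010 VS?F → skip
[6] flags=1010 PL?F → skip
[7] flags=1010 PL?F → skip
[8] flags=1010 → (cmp)
[9] flags=1010 CC?F → skip
[10] flags=1010 HI?T → r4=0xcf

FIX = (r4, 0xcf)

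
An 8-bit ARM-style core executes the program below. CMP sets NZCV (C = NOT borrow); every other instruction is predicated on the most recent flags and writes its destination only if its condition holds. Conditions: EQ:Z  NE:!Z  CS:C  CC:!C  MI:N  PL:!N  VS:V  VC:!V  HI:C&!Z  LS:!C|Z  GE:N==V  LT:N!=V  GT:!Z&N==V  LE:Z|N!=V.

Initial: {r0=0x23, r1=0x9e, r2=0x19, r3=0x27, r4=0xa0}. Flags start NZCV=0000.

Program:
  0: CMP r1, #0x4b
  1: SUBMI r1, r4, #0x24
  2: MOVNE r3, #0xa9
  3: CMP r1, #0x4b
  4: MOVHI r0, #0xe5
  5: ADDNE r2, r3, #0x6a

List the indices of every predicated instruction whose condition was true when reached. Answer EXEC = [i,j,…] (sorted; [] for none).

[0] flags=0011 → (cmp)
[1] flags=0011 MI?F → skip
[2] flags=0011 NE?T → r3=0xa9
[3] flags=0011 → (cmp)
[4] flags=0011 HI?T → r0=0xe5
[5] flags=0011 NE?T → r2=0x13

EXEC = [2,4,5]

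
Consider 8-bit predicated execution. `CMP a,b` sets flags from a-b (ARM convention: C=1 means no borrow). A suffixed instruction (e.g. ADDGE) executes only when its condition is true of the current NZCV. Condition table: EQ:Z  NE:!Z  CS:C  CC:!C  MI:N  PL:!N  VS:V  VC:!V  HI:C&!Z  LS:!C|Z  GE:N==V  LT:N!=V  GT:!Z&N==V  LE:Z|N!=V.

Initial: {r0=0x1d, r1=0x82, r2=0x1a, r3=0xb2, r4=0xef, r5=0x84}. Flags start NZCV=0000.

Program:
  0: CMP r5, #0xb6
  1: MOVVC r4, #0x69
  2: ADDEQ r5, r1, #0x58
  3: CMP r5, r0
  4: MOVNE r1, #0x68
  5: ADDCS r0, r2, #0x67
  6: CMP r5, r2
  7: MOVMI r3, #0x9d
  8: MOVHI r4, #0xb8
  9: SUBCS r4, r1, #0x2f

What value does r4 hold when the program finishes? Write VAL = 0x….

0: ✓ CMP  NZCV=1000
1: ✓ MOVVC  r4←0x69
2: · ADDEQ
3: ✓ CMP  NZCV=0011
4: ✓ MOVNE  r1←0x68
5: ✓ ADDCS  r0←0x81
6: ✓ CMP  NZCV=0011
7: · MOVMI
8: ✓ MOVHI  r4←0xb8
9: ✓ SUBCS  r4←0x39

VAL = 0x39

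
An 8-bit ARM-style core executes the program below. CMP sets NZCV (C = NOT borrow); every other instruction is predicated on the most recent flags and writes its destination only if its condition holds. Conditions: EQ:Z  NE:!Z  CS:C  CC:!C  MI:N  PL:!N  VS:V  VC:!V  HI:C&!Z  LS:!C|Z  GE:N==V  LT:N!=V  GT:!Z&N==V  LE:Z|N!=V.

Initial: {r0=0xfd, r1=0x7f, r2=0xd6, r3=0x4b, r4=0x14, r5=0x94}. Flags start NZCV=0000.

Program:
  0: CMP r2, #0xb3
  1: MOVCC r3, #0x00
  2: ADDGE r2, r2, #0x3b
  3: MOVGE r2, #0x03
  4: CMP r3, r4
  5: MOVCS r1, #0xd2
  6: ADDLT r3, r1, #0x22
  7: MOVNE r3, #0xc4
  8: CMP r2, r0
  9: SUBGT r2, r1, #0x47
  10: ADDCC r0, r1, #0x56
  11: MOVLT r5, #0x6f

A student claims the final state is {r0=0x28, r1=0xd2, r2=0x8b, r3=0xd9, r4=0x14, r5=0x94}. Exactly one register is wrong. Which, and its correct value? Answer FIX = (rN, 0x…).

0: ✓ CMP  NZCV=0010
1: · MOVCC
2: ✓ ADDGE  r2←0x11
3: ✓ MOVGE  r2←0x03
4: ✓ CMP  NZCV=0010
5: ✓ MOVCS  r1←0xd2
6: · ADDLT
7: ✓ MOVNE  r3←0xc4
8: ✓ CMP  NZCV=0000
9: ✓ SUBGT  r2←0x8b
10: ✓ ADDCC  r0←0x28
11: · MOVLT

FIX = (r3, 0xc4)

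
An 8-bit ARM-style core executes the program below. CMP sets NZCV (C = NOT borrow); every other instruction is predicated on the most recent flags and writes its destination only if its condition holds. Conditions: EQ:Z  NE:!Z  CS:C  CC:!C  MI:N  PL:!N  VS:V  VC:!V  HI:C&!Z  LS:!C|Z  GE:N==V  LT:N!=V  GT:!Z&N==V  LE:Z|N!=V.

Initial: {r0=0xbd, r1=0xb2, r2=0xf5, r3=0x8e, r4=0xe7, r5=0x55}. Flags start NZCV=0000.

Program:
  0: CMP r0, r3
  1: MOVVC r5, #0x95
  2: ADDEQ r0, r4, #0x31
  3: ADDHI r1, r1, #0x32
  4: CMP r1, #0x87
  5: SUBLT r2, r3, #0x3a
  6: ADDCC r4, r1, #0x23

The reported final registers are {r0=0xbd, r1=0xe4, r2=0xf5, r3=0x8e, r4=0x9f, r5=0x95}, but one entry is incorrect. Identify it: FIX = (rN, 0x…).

[0] flags=0010 → (cmp)
[1] flags=0010 VC?T → r5=0x95
[2] flags=0010 EQ?F → skip
[3] flags=0010 HI?T → r1=0xe4
[4] flags=0010 → (cmp)
[5] flags=0010 LT?F → skip
[6] flags=0010 CC?F → skip

FIX = (r4, 0xe7)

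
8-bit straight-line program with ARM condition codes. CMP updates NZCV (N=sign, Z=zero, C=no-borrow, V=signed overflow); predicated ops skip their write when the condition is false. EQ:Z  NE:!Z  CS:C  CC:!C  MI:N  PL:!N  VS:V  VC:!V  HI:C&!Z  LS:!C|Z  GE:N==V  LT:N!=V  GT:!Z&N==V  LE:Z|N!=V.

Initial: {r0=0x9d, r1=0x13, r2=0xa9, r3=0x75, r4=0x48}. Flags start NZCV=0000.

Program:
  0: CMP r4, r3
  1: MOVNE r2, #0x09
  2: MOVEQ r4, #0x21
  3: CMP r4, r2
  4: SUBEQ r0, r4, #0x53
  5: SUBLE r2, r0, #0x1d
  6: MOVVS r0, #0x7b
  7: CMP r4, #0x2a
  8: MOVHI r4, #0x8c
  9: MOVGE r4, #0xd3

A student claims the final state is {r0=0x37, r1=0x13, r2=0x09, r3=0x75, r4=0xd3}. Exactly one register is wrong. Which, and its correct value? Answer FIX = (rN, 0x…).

0: ✓ CMP  NZCV=1000
1: ✓ MOVNE  r2←0x09
2: · MOVEQ
3: ✓ CMP  NZCV=0010
4: · SUBEQ
5: · SUBLE
6: · MOVVS
7: ✓ CMP  NZCV=0010
8: ✓ MOVHI  r4←0x8c
9: ✓ MOVGE  r4←0xd3

FIX = (r0, 0x9d)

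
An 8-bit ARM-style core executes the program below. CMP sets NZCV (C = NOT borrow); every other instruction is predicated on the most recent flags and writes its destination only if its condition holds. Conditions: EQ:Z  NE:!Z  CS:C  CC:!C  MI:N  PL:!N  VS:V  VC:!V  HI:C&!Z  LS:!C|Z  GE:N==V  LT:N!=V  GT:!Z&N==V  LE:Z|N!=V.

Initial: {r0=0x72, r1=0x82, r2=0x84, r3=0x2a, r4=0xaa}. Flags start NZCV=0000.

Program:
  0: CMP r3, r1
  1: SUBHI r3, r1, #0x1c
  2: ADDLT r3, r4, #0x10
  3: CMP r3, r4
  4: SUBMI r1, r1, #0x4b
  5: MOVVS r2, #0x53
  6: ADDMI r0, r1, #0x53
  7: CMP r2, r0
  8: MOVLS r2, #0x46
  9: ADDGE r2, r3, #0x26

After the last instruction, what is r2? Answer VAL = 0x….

VAL = 0x50

0: ✓ CMP  NZCV=1001
1: · SUBHI
2: · ADDLT
3: ✓ CMP  NZCV=1001
4: ✓ SUBMI  r1←0x37
5: ✓ MOVVS  r2←0x53
6: ✓ ADDMI  r0←0x8a
7: ✓ CMP  NZCV=1001
8: ✓ MOVLS  r2←0x46
9: ✓ ADDGE  r2←0x50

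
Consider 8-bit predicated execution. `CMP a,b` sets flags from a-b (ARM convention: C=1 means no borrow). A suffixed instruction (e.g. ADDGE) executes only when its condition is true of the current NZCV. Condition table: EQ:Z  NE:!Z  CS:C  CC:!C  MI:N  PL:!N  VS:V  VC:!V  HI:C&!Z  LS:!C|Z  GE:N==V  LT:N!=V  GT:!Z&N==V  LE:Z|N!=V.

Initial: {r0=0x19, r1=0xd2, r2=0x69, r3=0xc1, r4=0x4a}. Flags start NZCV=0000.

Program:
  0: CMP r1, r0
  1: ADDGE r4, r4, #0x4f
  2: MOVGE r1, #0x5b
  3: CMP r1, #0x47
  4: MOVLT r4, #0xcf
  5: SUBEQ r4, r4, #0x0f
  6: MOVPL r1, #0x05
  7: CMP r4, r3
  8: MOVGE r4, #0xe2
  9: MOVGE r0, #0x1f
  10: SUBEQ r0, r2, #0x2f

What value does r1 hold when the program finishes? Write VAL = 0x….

VAL = 0xd2

0: ✓ CMP  NZCV=1010
1: · ADDGE
2: · MOVGE
3: ✓ CMP  NZCV=1010
4: ✓ MOVLT  r4←0xcf
5: · SUBEQ
6: · MOVPL
7: ✓ CMP  NZCV=0010
8: ✓ MOVGE  r4←0xe2
9: ✓ MOVGE  r0←0x1f
10: · SUBEQ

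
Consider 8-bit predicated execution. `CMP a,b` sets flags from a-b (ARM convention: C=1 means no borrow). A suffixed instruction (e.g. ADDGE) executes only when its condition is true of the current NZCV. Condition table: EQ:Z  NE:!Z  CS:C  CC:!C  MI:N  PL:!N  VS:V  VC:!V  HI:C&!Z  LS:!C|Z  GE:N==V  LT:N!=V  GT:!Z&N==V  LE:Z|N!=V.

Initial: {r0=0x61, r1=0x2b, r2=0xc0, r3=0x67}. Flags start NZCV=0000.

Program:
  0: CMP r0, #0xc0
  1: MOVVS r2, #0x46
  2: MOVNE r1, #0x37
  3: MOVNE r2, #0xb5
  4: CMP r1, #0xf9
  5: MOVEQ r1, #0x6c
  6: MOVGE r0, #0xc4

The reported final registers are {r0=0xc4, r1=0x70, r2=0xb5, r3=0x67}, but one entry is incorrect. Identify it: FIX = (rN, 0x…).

FIX = (r1, 0x37)

0: ✓ CMP  NZCV=1001
1: ✓ MOVVS  r2←0x46
2: ✓ MOVNE  r1←0x37
3: ✓ MOVNE  r2←0xb5
4: ✓ CMP  NZCV=0000
5: · MOVEQ
6: ✓ MOVGE  r0←0xc4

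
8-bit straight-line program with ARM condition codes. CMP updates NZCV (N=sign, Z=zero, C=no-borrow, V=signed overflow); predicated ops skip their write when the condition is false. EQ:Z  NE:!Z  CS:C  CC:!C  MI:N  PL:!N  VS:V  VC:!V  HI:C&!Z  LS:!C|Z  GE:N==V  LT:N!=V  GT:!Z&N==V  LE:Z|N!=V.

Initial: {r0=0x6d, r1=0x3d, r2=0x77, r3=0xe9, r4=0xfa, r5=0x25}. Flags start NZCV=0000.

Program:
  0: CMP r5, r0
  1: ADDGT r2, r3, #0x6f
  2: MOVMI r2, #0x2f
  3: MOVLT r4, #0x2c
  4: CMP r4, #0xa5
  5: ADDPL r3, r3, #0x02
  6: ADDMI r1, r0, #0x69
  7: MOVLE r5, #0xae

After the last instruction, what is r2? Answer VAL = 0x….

VAL = 0x2f

0: ✓ CMP  NZCV=1000
1: · ADDGT
2: ✓ MOVMI  r2←0x2f
3: ✓ MOVLT  r4←0x2c
4: ✓ CMP  NZCV=1001
5: · ADDPL
6: ✓ ADDMI  r1←0xd6
7: · MOVLE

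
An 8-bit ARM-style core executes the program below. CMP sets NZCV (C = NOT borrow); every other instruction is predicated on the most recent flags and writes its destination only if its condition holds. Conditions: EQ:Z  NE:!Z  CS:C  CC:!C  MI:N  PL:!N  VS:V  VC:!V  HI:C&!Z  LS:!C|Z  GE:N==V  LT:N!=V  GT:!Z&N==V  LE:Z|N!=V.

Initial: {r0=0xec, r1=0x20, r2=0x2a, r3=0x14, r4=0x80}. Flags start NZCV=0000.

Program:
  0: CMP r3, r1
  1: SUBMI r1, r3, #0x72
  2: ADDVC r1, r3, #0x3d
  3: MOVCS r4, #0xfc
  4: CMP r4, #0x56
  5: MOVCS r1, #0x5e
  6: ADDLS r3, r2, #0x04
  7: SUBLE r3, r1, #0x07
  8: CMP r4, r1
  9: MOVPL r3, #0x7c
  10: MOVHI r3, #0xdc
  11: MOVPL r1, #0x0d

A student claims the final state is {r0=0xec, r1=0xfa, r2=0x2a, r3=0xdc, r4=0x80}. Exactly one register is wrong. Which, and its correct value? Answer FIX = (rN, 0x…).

FIX = (r1, 0x0d)

[0] flags=1000 → (cmp)
[1] flags=1000 MI?T → r1=0xa2
[2] flags=1000 VC?T → r1=0x51
[3] flags=1000 CS?F → skip
[4] flags=0011 → (cmp)
[5] flags=0011 CS?T → r1=0x5e
[6] flags=0011 LS?F → skip
[7] flags=0011 LE?T → r3=0x57
[8] flags=0011 → (cmp)
[9] flags=0011 PL?T → r3=0x7c
[10] flags=0011 HI?T → r3=0xdc
[11] flags=0011 PL?T → r1=0x0d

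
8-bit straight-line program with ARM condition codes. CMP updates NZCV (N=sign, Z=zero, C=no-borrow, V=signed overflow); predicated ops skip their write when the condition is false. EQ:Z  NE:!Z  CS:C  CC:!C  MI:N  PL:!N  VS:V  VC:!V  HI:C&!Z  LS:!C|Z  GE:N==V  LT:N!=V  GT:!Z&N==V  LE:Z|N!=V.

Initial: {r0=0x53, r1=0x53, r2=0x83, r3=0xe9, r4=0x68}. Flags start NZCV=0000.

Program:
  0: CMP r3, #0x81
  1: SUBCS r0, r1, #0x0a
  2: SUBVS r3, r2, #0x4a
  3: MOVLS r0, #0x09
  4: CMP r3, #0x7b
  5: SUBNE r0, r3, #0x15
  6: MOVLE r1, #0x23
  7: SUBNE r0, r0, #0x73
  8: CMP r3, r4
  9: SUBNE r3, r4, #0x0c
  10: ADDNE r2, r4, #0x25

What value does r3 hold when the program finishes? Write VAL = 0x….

[0] flags=0010 → (cmp)
[1] flags=0010 CS?T → r0=0x49
[2] flags=0010 VS?F → skip
[3] flags=0010 LS?F → skip
[4] flags=0011 → (cmp)
[5] flags=0011 NE?T → r0=0xd4
[6] flags=0011 LE?T → r1=0x23
[7] flags=0011 NE?T → r0=0x61
[8] flags=1010 → (cmp)
[9] flags=1010 NE?T → r3=0x5c
[10] flags=1010 NE?T → r2=0x8d

VAL = 0x5c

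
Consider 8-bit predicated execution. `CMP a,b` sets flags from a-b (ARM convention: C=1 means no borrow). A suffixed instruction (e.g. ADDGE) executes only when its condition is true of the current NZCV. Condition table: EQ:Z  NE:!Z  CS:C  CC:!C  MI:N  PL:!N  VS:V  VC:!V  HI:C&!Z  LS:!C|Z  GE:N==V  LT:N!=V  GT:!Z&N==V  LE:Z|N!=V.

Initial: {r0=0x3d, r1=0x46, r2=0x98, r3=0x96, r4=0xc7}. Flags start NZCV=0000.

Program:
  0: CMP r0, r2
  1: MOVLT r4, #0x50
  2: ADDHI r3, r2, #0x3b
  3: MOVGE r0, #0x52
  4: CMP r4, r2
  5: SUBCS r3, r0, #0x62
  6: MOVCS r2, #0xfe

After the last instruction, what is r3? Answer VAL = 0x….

0: ✓ CMP  NZCV=1001
1: · MOVLT
2: · ADDHI
3: ✓ MOVGE  r0←0x52
4: ✓ CMP  NZCV=0010
5: ✓ SUBCS  r3←0xf0
6: ✓ MOVCS  r2←0xfe

VAL = 0xf0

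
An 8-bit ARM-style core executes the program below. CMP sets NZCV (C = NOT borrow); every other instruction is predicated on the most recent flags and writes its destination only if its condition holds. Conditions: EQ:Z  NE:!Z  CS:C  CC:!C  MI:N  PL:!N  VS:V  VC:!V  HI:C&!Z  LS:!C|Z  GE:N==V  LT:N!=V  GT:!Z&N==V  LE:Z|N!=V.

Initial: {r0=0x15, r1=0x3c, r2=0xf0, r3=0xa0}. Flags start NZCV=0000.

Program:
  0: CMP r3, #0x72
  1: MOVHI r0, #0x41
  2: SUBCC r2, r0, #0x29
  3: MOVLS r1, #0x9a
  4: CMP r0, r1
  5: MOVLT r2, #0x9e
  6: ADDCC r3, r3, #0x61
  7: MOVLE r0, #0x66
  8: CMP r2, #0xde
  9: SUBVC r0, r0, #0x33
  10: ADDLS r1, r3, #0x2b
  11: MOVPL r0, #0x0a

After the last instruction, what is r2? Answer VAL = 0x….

[0] flags=0011 → (cmp)
[1] flags=0011 HI?T → r0=0x41
[2] flags=0011 CC?F → skip
[3] flags=0011 LS?F → skip
[4] flags=0010 → (cmp)
[5] flags=0010 LT?F → skip
[6] flags=0010 CC?F → skip
[7] flags=0010 LE?F → skip
[8] flags=0010 → (cmp)
[9] flags=0010 VC?T → r0=0x0e
[10] flags=0010 LS?F → skip
[11] flags=0010 PL?T → r0=0x0a

VAL = 0xf0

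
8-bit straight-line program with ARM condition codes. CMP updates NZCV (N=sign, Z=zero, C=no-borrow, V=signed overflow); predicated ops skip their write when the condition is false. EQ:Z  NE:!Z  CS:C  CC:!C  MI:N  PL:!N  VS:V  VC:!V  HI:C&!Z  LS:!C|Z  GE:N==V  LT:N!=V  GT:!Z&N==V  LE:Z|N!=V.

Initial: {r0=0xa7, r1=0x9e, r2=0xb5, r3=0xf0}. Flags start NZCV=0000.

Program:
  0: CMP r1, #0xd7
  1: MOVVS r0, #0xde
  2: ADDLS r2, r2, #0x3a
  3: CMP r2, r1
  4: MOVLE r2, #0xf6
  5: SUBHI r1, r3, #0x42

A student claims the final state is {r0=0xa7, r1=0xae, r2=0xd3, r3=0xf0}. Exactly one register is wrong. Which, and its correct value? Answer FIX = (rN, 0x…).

[0] flags=1000 → (cmp)
[1] flags=1000 VS?F → skip
[2] flags=1000 LS?T → r2=0xef
[3] flags=0010 → (cmp)
[4] flags=0010 LE?F → skip
[5] flags=0010 HI?T → r1=0xae

FIX = (r2, 0xef)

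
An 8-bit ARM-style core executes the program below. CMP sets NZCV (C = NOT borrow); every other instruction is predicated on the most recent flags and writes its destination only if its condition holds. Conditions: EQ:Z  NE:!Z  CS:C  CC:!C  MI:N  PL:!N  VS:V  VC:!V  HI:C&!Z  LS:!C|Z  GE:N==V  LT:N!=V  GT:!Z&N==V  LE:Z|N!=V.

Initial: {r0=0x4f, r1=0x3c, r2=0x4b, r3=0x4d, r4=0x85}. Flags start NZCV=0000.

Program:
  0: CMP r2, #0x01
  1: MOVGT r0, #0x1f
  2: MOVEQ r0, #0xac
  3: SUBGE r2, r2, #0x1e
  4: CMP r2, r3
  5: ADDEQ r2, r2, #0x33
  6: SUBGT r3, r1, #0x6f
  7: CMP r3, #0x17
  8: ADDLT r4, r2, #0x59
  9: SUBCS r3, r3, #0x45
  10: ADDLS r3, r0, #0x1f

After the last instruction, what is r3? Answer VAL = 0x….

VAL = 0x08

[0] flags=0010 → (cmp)
[1] flags=0010 GT?T → r0=0x1f
[2] flags=0010 EQ?F → skip
[3] flags=0010 GE?T → r2=0x2d
[4] flags=1000 → (cmp)
[5] flags=1000 EQ?F → skip
[6] flags=1000 GT?F → skip
[7] flags=0010 → (cmp)
[8] flags=0010 LT?F → skip
[9] flags=0010 CS?T → r3=0x08
[10] flags=0010 LS?F → skip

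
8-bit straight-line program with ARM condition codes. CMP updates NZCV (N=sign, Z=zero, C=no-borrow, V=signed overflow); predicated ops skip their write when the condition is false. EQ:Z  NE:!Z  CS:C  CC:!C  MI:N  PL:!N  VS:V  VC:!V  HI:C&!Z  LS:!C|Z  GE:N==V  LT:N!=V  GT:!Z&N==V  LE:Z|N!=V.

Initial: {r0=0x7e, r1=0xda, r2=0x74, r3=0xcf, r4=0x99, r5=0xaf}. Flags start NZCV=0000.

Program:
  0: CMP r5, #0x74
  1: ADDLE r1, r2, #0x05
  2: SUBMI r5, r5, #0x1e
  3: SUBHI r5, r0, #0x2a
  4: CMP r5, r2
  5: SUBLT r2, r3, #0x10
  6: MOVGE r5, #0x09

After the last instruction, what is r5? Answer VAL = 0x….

0: ✓ CMP  NZCV=0011
1: ✓ ADDLE  r1←0x79
2: · SUBMI
3: ✓ SUBHI  r5←0x54
4: ✓ CMP  NZCV=1000
5: ✓ SUBLT  r2←0xbf
6: · MOVGE

VAL = 0x54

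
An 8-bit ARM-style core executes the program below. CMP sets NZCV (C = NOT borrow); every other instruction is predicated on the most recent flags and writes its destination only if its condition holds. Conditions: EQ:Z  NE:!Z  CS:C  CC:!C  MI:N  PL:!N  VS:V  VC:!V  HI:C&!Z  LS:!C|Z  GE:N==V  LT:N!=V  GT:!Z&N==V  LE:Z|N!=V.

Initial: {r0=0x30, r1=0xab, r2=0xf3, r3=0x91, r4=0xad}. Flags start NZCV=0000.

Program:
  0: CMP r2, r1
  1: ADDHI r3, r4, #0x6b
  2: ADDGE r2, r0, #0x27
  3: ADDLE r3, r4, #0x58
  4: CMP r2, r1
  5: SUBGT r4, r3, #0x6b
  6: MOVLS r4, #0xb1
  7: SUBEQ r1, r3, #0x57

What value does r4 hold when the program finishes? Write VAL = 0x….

VAL = 0xb1

0: ✓ CMP  NZCV=0010
1: ✓ ADDHI  r3←0x18
2: ✓ ADDGE  r2←0x57
3: · ADDLE
4: ✓ CMP  NZCV=1001
5: ✓ SUBGT  r4←0xad
6: ✓ MOVLS  r4←0xb1
7: · SUBEQ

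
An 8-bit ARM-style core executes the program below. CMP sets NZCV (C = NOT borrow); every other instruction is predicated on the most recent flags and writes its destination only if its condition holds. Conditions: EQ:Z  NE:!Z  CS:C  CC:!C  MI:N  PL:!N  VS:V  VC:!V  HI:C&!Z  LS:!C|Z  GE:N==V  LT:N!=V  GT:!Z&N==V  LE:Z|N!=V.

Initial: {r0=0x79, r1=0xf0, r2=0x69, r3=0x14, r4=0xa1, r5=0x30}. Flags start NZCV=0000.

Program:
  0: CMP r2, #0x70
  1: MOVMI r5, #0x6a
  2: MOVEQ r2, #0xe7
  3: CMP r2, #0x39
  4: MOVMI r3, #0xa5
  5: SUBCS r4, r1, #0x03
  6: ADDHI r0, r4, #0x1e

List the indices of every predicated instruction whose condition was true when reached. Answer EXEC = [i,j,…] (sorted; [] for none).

EXEC = [1,5,6]

[0] flags=1000 → (cmp)
[1] flags=1000 MI?T → r5=0x6a
[2] flags=1000 EQ?F → skip
[3] flags=0010 → (cmp)
[4] flags=0010 MI?F → skip
[5] flags=0010 CS?T → r4=0xed
[6] flags=0010 HI?T → r0=0x0b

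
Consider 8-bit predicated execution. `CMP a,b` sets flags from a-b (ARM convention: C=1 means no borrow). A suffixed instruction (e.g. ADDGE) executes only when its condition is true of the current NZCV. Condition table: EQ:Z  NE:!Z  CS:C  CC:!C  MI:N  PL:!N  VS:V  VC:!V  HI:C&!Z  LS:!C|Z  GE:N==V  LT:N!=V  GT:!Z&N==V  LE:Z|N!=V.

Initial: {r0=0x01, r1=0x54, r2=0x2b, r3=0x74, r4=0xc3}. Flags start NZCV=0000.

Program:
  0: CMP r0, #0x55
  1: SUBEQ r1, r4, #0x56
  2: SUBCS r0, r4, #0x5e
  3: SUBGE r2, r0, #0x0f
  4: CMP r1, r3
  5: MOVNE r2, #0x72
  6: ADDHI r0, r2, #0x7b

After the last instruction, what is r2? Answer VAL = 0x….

VAL = 0x72

0: ✓ CMP  NZCV=1000
1: · SUBEQ
2: · SUBCS
3: · SUBGE
4: ✓ CMP  NZCV=1000
5: ✓ MOVNE  r2←0x72
6: · ADDHI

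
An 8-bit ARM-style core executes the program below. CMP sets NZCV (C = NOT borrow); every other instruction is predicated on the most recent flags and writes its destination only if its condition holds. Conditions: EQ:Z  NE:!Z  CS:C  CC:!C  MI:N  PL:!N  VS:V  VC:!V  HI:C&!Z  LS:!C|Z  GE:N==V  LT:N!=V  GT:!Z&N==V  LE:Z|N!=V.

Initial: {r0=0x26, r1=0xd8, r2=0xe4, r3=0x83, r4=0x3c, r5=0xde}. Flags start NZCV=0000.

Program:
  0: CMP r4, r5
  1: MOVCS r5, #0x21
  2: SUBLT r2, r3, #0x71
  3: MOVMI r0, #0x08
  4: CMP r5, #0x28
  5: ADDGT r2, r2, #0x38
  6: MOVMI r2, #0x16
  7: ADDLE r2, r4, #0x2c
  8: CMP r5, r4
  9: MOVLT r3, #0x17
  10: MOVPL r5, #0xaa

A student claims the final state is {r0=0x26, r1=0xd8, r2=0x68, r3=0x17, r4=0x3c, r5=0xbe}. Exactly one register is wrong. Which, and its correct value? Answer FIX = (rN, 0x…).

[0] flags=0000 → (cmp)
[1] flags=0000 CS?F → skip
[2] flags=0000 LT?F → skip
[3] flags=0000 MI?F → skip
[4] flags=1010 → (cmp)
[5] flags=1010 GT?F → skip
[6] flags=1010 MI?T → r2=0x16
[7] flags=1010 LE?T → r2=0x68
[8] flags=1010 → (cmp)
[9] flags=1010 LT?T → r3=0x17
[10] flags=1010 PL?F → skip

FIX = (r5, 0xde)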